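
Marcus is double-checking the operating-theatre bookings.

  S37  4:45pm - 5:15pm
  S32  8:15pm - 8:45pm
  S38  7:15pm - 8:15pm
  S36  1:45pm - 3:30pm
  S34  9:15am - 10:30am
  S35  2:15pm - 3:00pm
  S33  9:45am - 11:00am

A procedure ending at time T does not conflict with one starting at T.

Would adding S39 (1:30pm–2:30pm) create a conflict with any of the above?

S34: ends 10:30am at or before S39 starts 1:30pm → clear.
S33: ends 11:00am at or before S39 starts 1:30pm → clear.
S36: starts 1:45pm before S39 ends 2:30pm, and ends 3:30pm after S39 starts 1:30pm → overlap.
S35: starts 2:15pm before S39 ends 2:30pm, and ends 3:00pm after S39 starts 1:30pm → overlap.
S37: starts 4:45pm at or after S39 ends 2:30pm → clear.
S38: starts 7:15pm at or after S39 ends 2:30pm → clear.
S32: starts 8:15pm at or after S39 ends 2:30pm → clear.
S39 overlaps S35, S36.

Yes — it overlaps S35, S36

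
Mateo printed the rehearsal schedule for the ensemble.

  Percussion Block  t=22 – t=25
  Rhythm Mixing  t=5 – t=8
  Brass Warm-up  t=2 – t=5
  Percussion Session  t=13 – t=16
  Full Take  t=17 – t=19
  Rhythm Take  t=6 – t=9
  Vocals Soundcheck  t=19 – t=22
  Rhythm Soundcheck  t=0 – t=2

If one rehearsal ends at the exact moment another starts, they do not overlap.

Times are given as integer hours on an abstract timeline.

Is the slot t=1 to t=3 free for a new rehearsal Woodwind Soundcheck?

Rhythm Soundcheck: starts t=0 before Woodwind Soundcheck ends t=3, and ends t=2 after Woodwind Soundcheck starts t=1 → overlap.
Brass Warm-up: starts t=2 before Woodwind Soundcheck ends t=3, and ends t=5 after Woodwind Soundcheck starts t=1 → overlap.
Rhythm Mixing: starts t=5 at or after Woodwind Soundcheck ends t=3 → clear.
Rhythm Take: starts t=6 at or after Woodwind Soundcheck ends t=3 → clear.
Percussion Session: starts t=13 at or after Woodwind Soundcheck ends t=3 → clear.
Full Take: starts t=17 at or after Woodwind Soundcheck ends t=3 → clear.
Vocals Soundcheck: starts t=19 at or after Woodwind Soundcheck ends t=3 → clear.
Percussion Block: starts t=22 at or after Woodwind Soundcheck ends t=3 → clear.
Woodwind Soundcheck overlaps Rhythm Soundcheck, Brass Warm-up.

No — it overlaps Brass Warm-up, Rhythm Soundcheck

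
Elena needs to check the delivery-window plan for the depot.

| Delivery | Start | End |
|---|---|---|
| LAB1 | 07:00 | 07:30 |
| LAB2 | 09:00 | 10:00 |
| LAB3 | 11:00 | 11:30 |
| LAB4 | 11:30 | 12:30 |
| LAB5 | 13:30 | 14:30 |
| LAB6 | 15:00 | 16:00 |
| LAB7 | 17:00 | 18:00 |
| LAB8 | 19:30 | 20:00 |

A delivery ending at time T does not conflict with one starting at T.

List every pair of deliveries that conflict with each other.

none

Sorted by start: LAB1, LAB2, LAB3, LAB4, LAB5, LAB6, LAB7, LAB8.
LAB2 starts after LAB1 ends, so LAB1 has no further overlaps.
LAB3 starts after LAB2 ends, so LAB2 has no further overlaps.
LAB4 starts exactly when LAB3 ends (back-to-back, no overlap), so LAB3 has no further overlaps.
LAB5 starts after LAB4 ends, so LAB4 has no further overlaps.
LAB6 starts after LAB5 ends, so LAB5 has no further overlaps.
LAB7 starts after LAB6 ends, so LAB6 has no further overlaps.
LAB8 starts after LAB7 ends.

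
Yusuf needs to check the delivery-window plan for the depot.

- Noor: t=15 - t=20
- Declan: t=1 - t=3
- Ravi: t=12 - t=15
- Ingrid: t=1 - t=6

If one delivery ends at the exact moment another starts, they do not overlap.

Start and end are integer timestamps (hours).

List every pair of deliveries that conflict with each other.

Declan & Ingrid

Sorted by start: Declan, Ingrid, Ravi, Noor.
Ingrid starts before Declan ends → Declan and Ingrid overlap.
Ravi starts after Declan ends — done with Declan.
Ravi starts after Ingrid ends — done with Ingrid.
Noor starts exactly when Ravi ends (back-to-back, no overlap).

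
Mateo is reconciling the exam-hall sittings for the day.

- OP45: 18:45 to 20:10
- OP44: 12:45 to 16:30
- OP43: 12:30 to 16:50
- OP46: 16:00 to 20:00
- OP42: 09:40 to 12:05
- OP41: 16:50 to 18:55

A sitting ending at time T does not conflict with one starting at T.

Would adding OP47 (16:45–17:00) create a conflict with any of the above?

Yes — it overlaps OP41, OP43, OP46

OP42: ends 12:05 at or before OP47 starts 16:45 → clear.
OP43: starts 12:30 before OP47 ends 17:00, and ends 16:50 after OP47 starts 16:45 → overlap.
OP44: ends 16:30 at or before OP47 starts 16:45 → clear.
OP46: starts 16:00 before OP47 ends 17:00, and ends 20:00 after OP47 starts 16:45 → overlap.
OP41: starts 16:50 before OP47 ends 17:00, and ends 18:55 after OP47 starts 16:45 → overlap.
OP45: starts 18:45 at or after OP47 ends 17:00 → clear.
OP47 overlaps OP41, OP43, OP46.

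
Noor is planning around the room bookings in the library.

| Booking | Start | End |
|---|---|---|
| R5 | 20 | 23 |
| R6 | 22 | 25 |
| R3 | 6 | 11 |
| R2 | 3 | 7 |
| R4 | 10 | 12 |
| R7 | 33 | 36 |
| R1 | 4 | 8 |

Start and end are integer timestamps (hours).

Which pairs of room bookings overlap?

R1 & R2, R1 & R3, R2 & R3, R3 & R4, R5 & R6

Sorted by start: R2, R1, R3, R4, R5, R6, R7.
R1 starts before R2 ends → R2 and R1 overlap.
R3 starts before R2 ends → R2 and R3 overlap.
R4 starts after R2 ends, so R2 has no further overlaps.
R3 starts before R1 ends → R1 and R3 overlap.
R4 starts after R1 ends, so R1 has no further overlaps.
R4 starts before R3 ends → R3 and R4 overlap.
R5 starts after R3 ends, so R3 has no further overlaps.
R5 starts after R4 ends, so R4 has no further overlaps.
R6 starts before R5 ends → R5 and R6 overlap.
R7 starts after R5 ends.
R7 starts after R6 ends.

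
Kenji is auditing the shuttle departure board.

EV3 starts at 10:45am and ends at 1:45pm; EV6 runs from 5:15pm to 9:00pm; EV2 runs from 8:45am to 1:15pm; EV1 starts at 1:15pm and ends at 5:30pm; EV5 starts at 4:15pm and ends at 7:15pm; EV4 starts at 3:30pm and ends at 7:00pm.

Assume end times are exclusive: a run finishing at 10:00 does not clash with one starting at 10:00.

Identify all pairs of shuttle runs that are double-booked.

Two intervals overlap when each starts before the other ends.
Sorted by start: EV2, EV3, EV1, EV4, EV5, EV6.
EV3 starts before EV2 ends → EV2 and EV3 overlap.
EV1 starts exactly when EV2 ends (back-to-back, no overlap) — done with EV2.
EV1 starts before EV3 ends → EV3 and EV1 overlap.
EV4 starts after EV3 ends — done with EV3.
EV4 starts before EV1 ends → EV1 and EV4 overlap.
EV5 starts before EV1 ends → EV1 and EV5 overlap.
EV6 starts before EV1 ends → EV1 and EV6 overlap.
EV5 starts before EV4 ends → EV4 and EV5 overlap.
EV6 starts before EV4 ends → EV4 and EV6 overlap.
EV6 starts before EV5 ends → EV5 and EV6 overlap.

EV1 & EV3, EV1 & EV4, EV1 & EV5, EV1 & EV6, EV2 & EV3, EV4 & EV5, EV4 & EV6, EV5 & EV6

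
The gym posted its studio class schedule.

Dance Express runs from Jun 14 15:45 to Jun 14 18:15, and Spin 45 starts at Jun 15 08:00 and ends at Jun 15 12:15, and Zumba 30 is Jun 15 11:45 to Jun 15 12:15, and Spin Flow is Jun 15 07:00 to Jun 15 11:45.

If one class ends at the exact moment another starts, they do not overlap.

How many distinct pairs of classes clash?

2

Sorted by start: Dance Express, Spin Flow, Spin 45, Zumba 30.
Spin Flow starts after Dance Express ends, so nothing later overlaps Dance Express either.
Spin 45 starts before Spin Flow ends → Spin Flow and Spin 45 overlap.
Zumba 30 starts exactly when Spin Flow ends (back-to-back, no overlap).
Zumba 30 starts before Spin 45 ends → Spin 45 and Zumba 30 overlap.
Overlapping pairs: Spin 45 & Spin Flow, Spin 45 & Zumba 30 — 2 in total.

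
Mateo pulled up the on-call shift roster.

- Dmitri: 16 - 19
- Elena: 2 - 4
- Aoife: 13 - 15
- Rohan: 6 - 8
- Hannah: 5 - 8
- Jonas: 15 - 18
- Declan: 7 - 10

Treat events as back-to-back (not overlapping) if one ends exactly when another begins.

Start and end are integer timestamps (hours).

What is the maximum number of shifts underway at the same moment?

3

Sort all start/end points and keep a running count:
2 start Elena → 1
4 end Elena → 0
5 start Hannah → 1
6 start Rohan → 2
7 start Declan → 3
8 end Hannah → 2
8 end Rohan → 1
10 end Declan → 0
13 start Aoife → 1
15 end Aoife → 0
15 start Jonas → 1
16 start Dmitri → 2
18 end Jonas → 1
19 end Dmitri → 0
Peak is 3, at 7 (Declan, Hannah, Rohan).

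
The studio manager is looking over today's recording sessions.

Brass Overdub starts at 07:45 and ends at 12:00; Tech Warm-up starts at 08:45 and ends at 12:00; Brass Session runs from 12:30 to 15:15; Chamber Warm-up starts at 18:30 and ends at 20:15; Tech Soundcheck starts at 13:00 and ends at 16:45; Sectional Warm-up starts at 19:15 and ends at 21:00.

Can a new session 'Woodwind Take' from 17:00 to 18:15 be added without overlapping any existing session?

Brass Overdub: ends 12:00 at or before Woodwind Take starts 17:00 → clear.
Tech Warm-up: ends 12:00 at or before Woodwind Take starts 17:00 → clear.
Brass Session: ends 15:15 at or before Woodwind Take starts 17:00 → clear.
Tech Soundcheck: ends 16:45 at or before Woodwind Take starts 17:00 → clear.
Chamber Warm-up: starts 18:30 at or after Woodwind Take ends 18:15 → clear.
Sectional Warm-up: starts 19:15 at or after Woodwind Take ends 18:15 → clear.

Yes — the slot is free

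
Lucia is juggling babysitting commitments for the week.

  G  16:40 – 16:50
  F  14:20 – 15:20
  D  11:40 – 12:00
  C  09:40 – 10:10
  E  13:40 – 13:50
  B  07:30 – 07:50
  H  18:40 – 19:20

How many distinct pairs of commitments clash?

0

Sorted by start: B, C, D, E, F, G, H.
C starts after B ends, so nothing later overlaps B either.
D starts after C ends, so nothing later overlaps C either.
E starts after D ends, so nothing later overlaps D either.
F starts after E ends, so nothing later overlaps E either.
G starts after F ends, so nothing later overlaps F either.
H starts after G ends.
No pair overlaps.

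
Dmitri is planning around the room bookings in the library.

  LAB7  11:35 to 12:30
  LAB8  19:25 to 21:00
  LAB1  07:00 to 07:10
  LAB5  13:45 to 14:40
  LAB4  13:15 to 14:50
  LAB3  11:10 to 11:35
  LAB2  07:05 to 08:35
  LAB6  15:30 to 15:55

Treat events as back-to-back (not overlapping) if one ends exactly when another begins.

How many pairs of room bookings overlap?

2

Sorted by start: LAB1, LAB2, LAB3, LAB7, LAB4, LAB5, LAB6, LAB8.
LAB2 starts before LAB1 ends → LAB1 and LAB2 overlap.
LAB3 starts after LAB1 ends, so nothing later overlaps LAB1 either.
LAB3 starts after LAB2 ends, so nothing later overlaps LAB2 either.
LAB7 starts exactly when LAB3 ends (back-to-back, no overlap), so nothing later overlaps LAB3 either.
LAB4 starts after LAB7 ends, so nothing later overlaps LAB7 either.
LAB5 starts before LAB4 ends → LAB4 and LAB5 overlap.
LAB6 starts after LAB4 ends, so nothing later overlaps LAB4 either.
LAB6 starts after LAB5 ends, so nothing later overlaps LAB5 either.
LAB8 starts after LAB6 ends.
Overlapping pairs: LAB1 & LAB2, LAB4 & LAB5 — 2 in total.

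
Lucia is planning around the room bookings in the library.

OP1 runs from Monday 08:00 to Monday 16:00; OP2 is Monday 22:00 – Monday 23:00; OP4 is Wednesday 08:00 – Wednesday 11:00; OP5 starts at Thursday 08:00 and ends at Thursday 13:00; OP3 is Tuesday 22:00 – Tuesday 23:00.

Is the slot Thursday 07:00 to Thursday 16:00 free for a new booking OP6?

No — it overlaps OP5

OP1: ends Monday 16:00 at or before OP6 starts Thursday 07:00 → clear.
OP2: ends Monday 23:00 at or before OP6 starts Thursday 07:00 → clear.
OP3: ends Tuesday 23:00 at or before OP6 starts Thursday 07:00 → clear.
OP4: ends Wednesday 11:00 at or before OP6 starts Thursday 07:00 → clear.
OP5: starts Thursday 08:00 before OP6 ends Thursday 16:00, and ends Thursday 13:00 after OP6 starts Thursday 07:00 → overlap.
OP6 overlaps OP5.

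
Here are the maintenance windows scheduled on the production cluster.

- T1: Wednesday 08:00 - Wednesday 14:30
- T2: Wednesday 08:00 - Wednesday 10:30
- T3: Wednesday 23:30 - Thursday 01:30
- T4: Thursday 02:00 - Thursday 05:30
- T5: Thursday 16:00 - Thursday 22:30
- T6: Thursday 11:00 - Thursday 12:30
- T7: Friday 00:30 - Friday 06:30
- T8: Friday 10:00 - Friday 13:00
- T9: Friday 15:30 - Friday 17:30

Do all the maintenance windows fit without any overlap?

Sorted by start: T1, T2, T3, T4, T6, T5, T7, T8, T9.
T2 starts before T1 ends → T1 and T2 overlap.
That's a conflict, so the schedule is not conflict-free.

No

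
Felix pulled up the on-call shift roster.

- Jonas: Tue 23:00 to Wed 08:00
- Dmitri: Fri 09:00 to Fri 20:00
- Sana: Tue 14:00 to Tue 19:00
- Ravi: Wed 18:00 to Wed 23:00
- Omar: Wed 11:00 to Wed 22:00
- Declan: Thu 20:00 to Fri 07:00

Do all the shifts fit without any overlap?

No

Check each pair: they overlap iff neither finishes before the other starts.
Sorted by start: Sana, Jonas, Omar, Ravi, Declan, Dmitri.
Jonas starts after Sana ends, so Sana has no further overlaps.
Omar starts after Jonas ends, so Jonas has no further overlaps.
Ravi starts before Omar ends → Omar and Ravi overlap.
That's a conflict, so the schedule is not conflict-free.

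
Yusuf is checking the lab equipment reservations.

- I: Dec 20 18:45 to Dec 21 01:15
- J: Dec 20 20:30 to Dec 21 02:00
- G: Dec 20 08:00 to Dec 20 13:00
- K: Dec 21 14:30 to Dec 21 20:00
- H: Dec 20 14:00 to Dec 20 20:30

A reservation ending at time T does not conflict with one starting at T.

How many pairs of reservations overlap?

Sorted by start: G, H, I, J, K.
H starts after G ends, so G has no further overlaps.
I starts before H ends → H and I overlap.
J starts exactly when H ends (back-to-back, no overlap), so H has no further overlaps.
J starts before I ends → I and J overlap.
K starts after I ends.
K starts after J ends.
Overlapping pairs: H & I, I & J — 2 in total.

2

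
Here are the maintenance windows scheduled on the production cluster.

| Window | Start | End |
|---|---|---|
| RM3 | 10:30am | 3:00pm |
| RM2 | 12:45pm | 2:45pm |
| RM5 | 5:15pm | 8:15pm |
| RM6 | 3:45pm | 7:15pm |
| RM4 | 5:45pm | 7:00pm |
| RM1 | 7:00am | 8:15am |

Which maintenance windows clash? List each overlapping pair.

RM2 & RM3, RM4 & RM5, RM4 & RM6, RM5 & RM6

Check each pair: they overlap iff neither finishes before the other starts.
Sorted by start: RM1, RM3, RM2, RM6, RM5, RM4.
RM3 starts after RM1 ends, so RM1 has no further overlaps.
RM2 starts before RM3 ends → RM3 and RM2 overlap.
RM6 starts after RM3 ends, so RM3 has no further overlaps.
RM6 starts after RM2 ends, so RM2 has no further overlaps.
RM5 starts before RM6 ends → RM6 and RM5 overlap.
RM4 starts before RM6 ends → RM6 and RM4 overlap.
RM4 starts before RM5 ends → RM5 and RM4 overlap.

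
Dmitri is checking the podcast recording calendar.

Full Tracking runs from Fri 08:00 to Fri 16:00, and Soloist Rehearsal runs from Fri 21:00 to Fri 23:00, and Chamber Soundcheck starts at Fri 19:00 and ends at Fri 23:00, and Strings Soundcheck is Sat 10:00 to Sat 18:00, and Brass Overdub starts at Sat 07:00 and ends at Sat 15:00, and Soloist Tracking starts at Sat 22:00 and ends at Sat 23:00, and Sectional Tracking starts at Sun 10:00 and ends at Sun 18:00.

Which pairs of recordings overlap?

Brass Overdub & Strings Soundcheck, Chamber Soundcheck & Soloist Rehearsal

Sorted by start: Full Tracking, Chamber Soundcheck, Soloist Rehearsal, Brass Overdub, Strings Soundcheck, Soloist Tracking, Sectional Tracking.
Chamber Soundcheck starts after Full Tracking ends, so nothing later overlaps Full Tracking either.
Soloist Rehearsal starts before Chamber Soundcheck ends → Chamber Soundcheck and Soloist Rehearsal overlap.
Brass Overdub starts after Chamber Soundcheck ends, so nothing later overlaps Chamber Soundcheck either.
Brass Overdub starts after Soloist Rehearsal ends, so nothing later overlaps Soloist Rehearsal either.
Strings Soundcheck starts before Brass Overdub ends → Brass Overdub and Strings Soundcheck overlap.
Soloist Tracking starts after Brass Overdub ends, so nothing later overlaps Brass Overdub either.
Soloist Tracking starts after Strings Soundcheck ends, so nothing later overlaps Strings Soundcheck either.
Sectional Tracking starts after Soloist Tracking ends.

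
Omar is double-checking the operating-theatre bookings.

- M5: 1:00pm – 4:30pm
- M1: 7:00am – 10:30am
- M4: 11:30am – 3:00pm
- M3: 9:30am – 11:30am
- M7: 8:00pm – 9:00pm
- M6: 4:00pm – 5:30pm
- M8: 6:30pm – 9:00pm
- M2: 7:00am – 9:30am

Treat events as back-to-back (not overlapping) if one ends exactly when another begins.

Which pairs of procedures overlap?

Sorted by start: M1, M2, M3, M4, M5, M6, M8, M7.
M2 starts before M1 ends → M1 and M2 overlap.
M3 starts before M1 ends → M1 and M3 overlap.
M4 starts after M1 ends; M1 is clear from here.
M3 starts exactly when M2 ends (back-to-back, no overlap); M2 is clear from here.
M4 starts exactly when M3 ends (back-to-back, no overlap); M3 is clear from here.
M5 starts before M4 ends → M4 and M5 overlap.
M6 starts after M4 ends; M4 is clear from here.
M6 starts before M5 ends → M5 and M6 overlap.
M8 starts after M5 ends; M5 is clear from here.
M8 starts after M6 ends; M6 is clear from here.
M7 starts before M8 ends → M8 and M7 overlap.

M1 & M2, M1 & M3, M4 & M5, M5 & M6, M7 & M8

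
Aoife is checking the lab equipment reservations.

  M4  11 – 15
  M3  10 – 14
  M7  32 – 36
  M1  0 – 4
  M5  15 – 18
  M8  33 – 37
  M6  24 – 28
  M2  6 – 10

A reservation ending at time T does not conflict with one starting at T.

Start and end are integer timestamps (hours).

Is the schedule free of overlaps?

No

Check each pair: they overlap iff neither finishes before the other starts.
Sorted by start: M1, M2, M3, M4, M5, M6, M7, M8.
M2 starts after M1 ends, so nothing later overlaps M1 either.
M3 starts exactly when M2 ends (back-to-back, no overlap), so nothing later overlaps M2 either.
M4 starts before M3 ends → M3 and M4 overlap.
That's a conflict, so the schedule is not conflict-free.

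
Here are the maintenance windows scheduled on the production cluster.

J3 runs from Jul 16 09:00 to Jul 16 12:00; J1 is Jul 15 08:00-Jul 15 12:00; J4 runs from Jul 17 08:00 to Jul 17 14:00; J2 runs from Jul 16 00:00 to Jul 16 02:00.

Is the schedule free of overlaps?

Yes

Sorted by start: J1, J2, J3, J4.
J2 starts after J1 ends, so nothing later overlaps J1 either.
J3 starts after J2 ends, so nothing later overlaps J2 either.
J4 starts after J3 ends.
Every pair is clear; the schedule has no overlaps.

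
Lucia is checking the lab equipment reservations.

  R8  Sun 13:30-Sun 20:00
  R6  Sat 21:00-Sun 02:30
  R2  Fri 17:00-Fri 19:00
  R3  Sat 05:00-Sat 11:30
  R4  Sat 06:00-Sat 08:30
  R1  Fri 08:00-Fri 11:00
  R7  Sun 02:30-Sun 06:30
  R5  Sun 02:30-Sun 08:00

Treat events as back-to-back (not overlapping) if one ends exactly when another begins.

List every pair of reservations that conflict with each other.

R3 & R4, R5 & R7

Sorted by start: R1, R2, R3, R4, R6, R5, R7, R8.
R2 starts after R1 ends — done with R1.
R3 starts after R2 ends — done with R2.
R4 starts before R3 ends → R3 and R4 overlap.
R6 starts after R3 ends — done with R3.
R6 starts after R4 ends — done with R4.
R5 starts exactly when R6 ends (back-to-back, no overlap) — done with R6.
R7 starts before R5 ends → R5 and R7 overlap.
R8 starts after R5 ends.
R8 starts after R7 ends.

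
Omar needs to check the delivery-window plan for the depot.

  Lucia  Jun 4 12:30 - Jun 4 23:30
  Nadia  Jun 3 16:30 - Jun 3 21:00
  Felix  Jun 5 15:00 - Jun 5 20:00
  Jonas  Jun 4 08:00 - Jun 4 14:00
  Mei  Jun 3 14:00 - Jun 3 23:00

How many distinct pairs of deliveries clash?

2

Sorted by start: Mei, Nadia, Jonas, Lucia, Felix.
Nadia starts before Mei ends → Mei and Nadia overlap.
Jonas starts after Mei ends — done with Mei.
Jonas starts after Nadia ends — done with Nadia.
Lucia starts before Jonas ends → Jonas and Lucia overlap.
Felix starts after Jonas ends.
Felix starts after Lucia ends.
Overlapping pairs: Jonas & Lucia, Mei & Nadia — 2 in total.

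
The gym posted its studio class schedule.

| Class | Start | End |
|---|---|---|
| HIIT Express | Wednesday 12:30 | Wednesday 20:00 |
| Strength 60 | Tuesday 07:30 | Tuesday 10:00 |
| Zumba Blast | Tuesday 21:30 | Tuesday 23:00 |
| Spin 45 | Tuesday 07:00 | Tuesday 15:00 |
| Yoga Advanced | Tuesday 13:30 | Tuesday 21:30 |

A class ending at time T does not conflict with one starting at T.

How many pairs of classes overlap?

2

Two intervals overlap when each starts before the other ends.
Sorted by start: Spin 45, Strength 60, Yoga Advanced, Zumba Blast, HIIT Express.
Strength 60 starts before Spin 45 ends → Spin 45 and Strength 60 overlap.
Yoga Advanced starts before Spin 45 ends → Spin 45 and Yoga Advanced overlap.
Zumba Blast starts after Spin 45 ends — done with Spin 45.
Yoga Advanced starts after Strength 60 ends — done with Strength 60.
Zumba Blast starts exactly when Yoga Advanced ends (back-to-back, no overlap) — done with Yoga Advanced.
HIIT Express starts after Zumba Blast ends.
Overlapping pairs: Spin 45 & Strength 60, Spin 45 & Yoga Advanced — 2 in total.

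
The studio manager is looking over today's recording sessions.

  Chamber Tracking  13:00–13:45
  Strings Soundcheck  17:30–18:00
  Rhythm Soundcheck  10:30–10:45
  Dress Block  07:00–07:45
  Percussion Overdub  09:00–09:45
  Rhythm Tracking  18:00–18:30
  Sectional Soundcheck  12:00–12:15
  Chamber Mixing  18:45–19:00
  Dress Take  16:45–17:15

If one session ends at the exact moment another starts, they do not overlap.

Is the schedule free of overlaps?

Sorted by start: Dress Block, Percussion Overdub, Rhythm Soundcheck, Sectional Soundcheck, Chamber Tracking, Dress Take, Strings Soundcheck, Rhythm Tracking, Chamber Mixing.
Percussion Overdub starts after Dress Block ends, so nothing later overlaps Dress Block either.
Rhythm Soundcheck starts after Percussion Overdub ends, so nothing later overlaps Percussion Overdub either.
Sectional Soundcheck starts after Rhythm Soundcheck ends, so nothing later overlaps Rhythm Soundcheck either.
Chamber Tracking starts after Sectional Soundcheck ends, so nothing later overlaps Sectional Soundcheck either.
Dress Take starts after Chamber Tracking ends, so nothing later overlaps Chamber Tracking either.
Strings Soundcheck starts after Dress Take ends, so nothing later overlaps Dress Take either.
Rhythm Tracking starts exactly when Strings Soundcheck ends (back-to-back, no overlap), so nothing later overlaps Strings Soundcheck either.
Chamber Mixing starts after Rhythm Tracking ends.
Every pair is clear; the schedule has no overlaps.

Yes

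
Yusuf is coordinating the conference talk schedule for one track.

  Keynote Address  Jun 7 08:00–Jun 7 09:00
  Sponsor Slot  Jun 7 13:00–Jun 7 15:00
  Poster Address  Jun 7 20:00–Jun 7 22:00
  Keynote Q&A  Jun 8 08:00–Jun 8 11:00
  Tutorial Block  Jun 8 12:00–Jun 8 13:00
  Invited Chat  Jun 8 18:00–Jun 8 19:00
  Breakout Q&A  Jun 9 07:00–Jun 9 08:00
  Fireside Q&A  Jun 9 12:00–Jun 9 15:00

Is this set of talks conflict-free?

Sorted by start: Keynote Address, Sponsor Slot, Poster Address, Keynote Q&A, Tutorial Block, Invited Chat, Breakout Q&A, Fireside Q&A.
Sponsor Slot starts after Keynote Address ends; Keynote Address is clear from here.
Poster Address starts after Sponsor Slot ends; Sponsor Slot is clear from here.
Keynote Q&A starts after Poster Address ends; Poster Address is clear from here.
Tutorial Block starts after Keynote Q&A ends; Keynote Q&A is clear from here.
Invited Chat starts after Tutorial Block ends; Tutorial Block is clear from here.
Breakout Q&A starts after Invited Chat ends; Invited Chat is clear from here.
Fireside Q&A starts after Breakout Q&A ends.
Every pair is clear; the schedule has no overlaps.

Yes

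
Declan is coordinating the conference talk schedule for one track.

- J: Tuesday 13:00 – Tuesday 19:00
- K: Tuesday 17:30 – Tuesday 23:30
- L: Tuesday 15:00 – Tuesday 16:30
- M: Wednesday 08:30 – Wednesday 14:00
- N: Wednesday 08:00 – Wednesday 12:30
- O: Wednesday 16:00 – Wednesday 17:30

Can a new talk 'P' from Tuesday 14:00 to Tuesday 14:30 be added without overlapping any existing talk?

No — it overlaps J

J: starts Tuesday 13:00 before P ends Tuesday 14:30, and ends Tuesday 19:00 after P starts Tuesday 14:00 → overlap.
L: starts Tuesday 15:00 at or after P ends Tuesday 14:30 → clear.
K: starts Tuesday 17:30 at or after P ends Tuesday 14:30 → clear.
N: starts Wednesday 08:00 at or after P ends Tuesday 14:30 → clear.
M: starts Wednesday 08:30 at or after P ends Tuesday 14:30 → clear.
O: starts Wednesday 16:00 at or after P ends Tuesday 14:30 → clear.
P overlaps J.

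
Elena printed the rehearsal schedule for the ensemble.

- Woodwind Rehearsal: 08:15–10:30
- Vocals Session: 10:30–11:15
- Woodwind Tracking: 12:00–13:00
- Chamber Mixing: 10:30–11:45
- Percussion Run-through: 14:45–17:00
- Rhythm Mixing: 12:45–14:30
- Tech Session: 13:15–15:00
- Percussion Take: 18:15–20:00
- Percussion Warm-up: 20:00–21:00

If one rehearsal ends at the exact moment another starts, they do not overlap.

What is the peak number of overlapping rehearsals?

Walk through starts and ends in time order (an end at T is processed before a start at T):
08:15 start Woodwind Rehearsal → 1
10:30 end Woodwind Rehearsal → 0
10:30 start Chamber Mixing → 1
10:30 start Vocals Session → 2
11:15 end Vocals Session → 1
11:45 end Chamber Mixing → 0
12:00 start Woodwind Tracking → 1
12:45 start Rhythm Mixing → 2
13:00 end Woodwind Tracking → 1
13:15 start Tech Session → 2
14:30 end Rhythm Mixing → 1
14:45 start Percussion Run-through → 2
15:00 end Tech Session → 1
17:00 end Percussion Run-through → 0
18:15 start Percussion Take → 1
20:00 end Percussion Take → 0
20:00 start Percussion Warm-up → 1
21:00 end Percussion Warm-up → 0
Peak is 2, at 10:30 (Chamber Mixing, Vocals Session).

2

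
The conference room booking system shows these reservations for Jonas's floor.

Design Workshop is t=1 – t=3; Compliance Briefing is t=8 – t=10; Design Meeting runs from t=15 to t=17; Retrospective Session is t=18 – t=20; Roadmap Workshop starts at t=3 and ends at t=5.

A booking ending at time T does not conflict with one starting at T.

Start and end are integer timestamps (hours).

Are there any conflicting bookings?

Check each pair: they overlap iff neither finishes before the other starts.
Sorted by start: Design Workshop, Roadmap Workshop, Compliance Briefing, Design Meeting, Retrospective Session.
Roadmap Workshop starts exactly when Design Workshop ends (back-to-back, no overlap); Design Workshop is clear from here.
Compliance Briefing starts after Roadmap Workshop ends; Roadmap Workshop is clear from here.
Design Meeting starts after Compliance Briefing ends; Compliance Briefing is clear from here.
Retrospective Session starts after Design Meeting ends.
Every pair is clear; the schedule has no overlaps.

No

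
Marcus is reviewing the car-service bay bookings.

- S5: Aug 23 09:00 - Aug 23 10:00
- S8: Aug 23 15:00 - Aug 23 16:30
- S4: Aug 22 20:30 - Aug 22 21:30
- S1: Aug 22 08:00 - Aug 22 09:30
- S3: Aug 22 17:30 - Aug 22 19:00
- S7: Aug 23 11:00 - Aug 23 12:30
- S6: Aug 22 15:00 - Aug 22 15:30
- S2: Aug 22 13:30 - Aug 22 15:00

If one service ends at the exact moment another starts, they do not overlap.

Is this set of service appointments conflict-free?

Sorted by start: S1, S2, S6, S3, S4, S5, S7, S8.
S2 starts after S1 ends; S1 is clear from here.
S6 starts exactly when S2 ends (back-to-back, no overlap); S2 is clear from here.
S3 starts after S6 ends; S6 is clear from here.
S4 starts after S3 ends; S3 is clear from here.
S5 starts after S4 ends; S4 is clear from here.
S7 starts after S5 ends; S5 is clear from here.
S8 starts after S7 ends.
Every pair is clear; the schedule has no overlaps.

Yes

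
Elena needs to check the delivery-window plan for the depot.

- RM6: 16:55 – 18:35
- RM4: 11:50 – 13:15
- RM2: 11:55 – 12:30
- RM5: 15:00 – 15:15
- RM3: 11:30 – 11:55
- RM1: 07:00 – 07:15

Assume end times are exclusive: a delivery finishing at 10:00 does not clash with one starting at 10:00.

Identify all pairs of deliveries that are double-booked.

Sorted by start: RM1, RM3, RM4, RM2, RM5, RM6.
RM3 starts after RM1 ends, so RM1 has no further overlaps.
RM4 starts before RM3 ends → RM3 and RM4 overlap.
RM2 starts exactly when RM3 ends (back-to-back, no overlap), so RM3 has no further overlaps.
RM2 starts before RM4 ends → RM4 and RM2 overlap.
RM5 starts after RM4 ends, so RM4 has no further overlaps.
RM5 starts after RM2 ends, so RM2 has no further overlaps.
RM6 starts after RM5 ends.

RM2 & RM4, RM3 & RM4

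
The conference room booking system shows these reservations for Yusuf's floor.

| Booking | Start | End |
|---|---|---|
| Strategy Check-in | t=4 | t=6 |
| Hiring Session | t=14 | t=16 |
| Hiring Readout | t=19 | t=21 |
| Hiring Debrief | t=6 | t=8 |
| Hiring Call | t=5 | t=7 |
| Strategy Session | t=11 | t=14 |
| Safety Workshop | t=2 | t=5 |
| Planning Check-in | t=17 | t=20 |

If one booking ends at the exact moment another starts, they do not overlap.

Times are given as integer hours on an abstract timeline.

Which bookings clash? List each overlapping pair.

Check each pair: they overlap iff neither finishes before the other starts.
Sorted by start: Safety Workshop, Strategy Check-in, Hiring Call, Hiring Debrief, Strategy Session, Hiring Session, Planning Check-in, Hiring Readout.
Strategy Check-in starts before Safety Workshop ends → Safety Workshop and Strategy Check-in overlap.
Hiring Call starts exactly when Safety Workshop ends (back-to-back, no overlap), so Safety Workshop has no further overlaps.
Hiring Call starts before Strategy Check-in ends → Strategy Check-in and Hiring Call overlap.
Hiring Debrief starts exactly when Strategy Check-in ends (back-to-back, no overlap), so Strategy Check-in has no further overlaps.
Hiring Debrief starts before Hiring Call ends → Hiring Call and Hiring Debrief overlap.
Strategy Session starts after Hiring Call ends, so Hiring Call has no further overlaps.
Strategy Session starts after Hiring Debrief ends, so Hiring Debrief has no further overlaps.
Hiring Session starts exactly when Strategy Session ends (back-to-back, no overlap), so Strategy Session has no further overlaps.
Planning Check-in starts after Hiring Session ends, so Hiring Session has no further overlaps.
Hiring Readout starts before Planning Check-in ends → Planning Check-in and Hiring Readout overlap.

Hiring Call & Hiring Debrief, Hiring Call & Strategy Check-in, Hiring Readout & Planning Check-in, Safety Workshop & Strategy Check-in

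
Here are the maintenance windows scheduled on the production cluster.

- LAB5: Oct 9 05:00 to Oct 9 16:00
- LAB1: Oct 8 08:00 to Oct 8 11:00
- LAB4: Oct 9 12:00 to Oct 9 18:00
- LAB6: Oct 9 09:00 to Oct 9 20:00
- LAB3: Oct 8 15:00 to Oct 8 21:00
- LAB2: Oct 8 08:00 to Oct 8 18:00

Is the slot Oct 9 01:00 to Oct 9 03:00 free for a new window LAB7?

LAB1: ends Oct 8 11:00 at or before LAB7 starts Oct 9 01:00 → clear.
LAB2: ends Oct 8 18:00 at or before LAB7 starts Oct 9 01:00 → clear.
LAB3: ends Oct 8 21:00 at or before LAB7 starts Oct 9 01:00 → clear.
LAB5: starts Oct 9 05:00 at or after LAB7 ends Oct 9 03:00 → clear.
LAB6: starts Oct 9 09:00 at or after LAB7 ends Oct 9 03:00 → clear.
LAB4: starts Oct 9 12:00 at or after LAB7 ends Oct 9 03:00 → clear.

Yes — the slot is free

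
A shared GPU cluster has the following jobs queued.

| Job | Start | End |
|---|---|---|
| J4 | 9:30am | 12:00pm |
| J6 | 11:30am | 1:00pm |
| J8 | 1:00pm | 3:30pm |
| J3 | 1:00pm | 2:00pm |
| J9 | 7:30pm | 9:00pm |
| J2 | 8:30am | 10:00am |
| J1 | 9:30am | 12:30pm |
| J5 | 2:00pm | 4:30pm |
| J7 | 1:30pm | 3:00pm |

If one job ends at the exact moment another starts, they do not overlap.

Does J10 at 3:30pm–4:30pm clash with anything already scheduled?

J2: ends 10:00am at or before J10 starts 3:30pm → clear.
J1: ends 12:30pm at or before J10 starts 3:30pm → clear.
J4: ends 12:00pm at or before J10 starts 3:30pm → clear.
J6: ends 1:00pm at or before J10 starts 3:30pm → clear.
J3: ends 2:00pm at or before J10 starts 3:30pm → clear.
J8: ends 3:30pm at or before J10 starts 3:30pm → clear.
J7: ends 3:00pm at or before J10 starts 3:30pm → clear.
J5: starts 2:00pm before J10 ends 4:30pm, and ends 4:30pm after J10 starts 3:30pm → overlap.
J9: starts 7:30pm at or after J10 ends 4:30pm → clear.
J10 overlaps J5.

Yes — it overlaps J5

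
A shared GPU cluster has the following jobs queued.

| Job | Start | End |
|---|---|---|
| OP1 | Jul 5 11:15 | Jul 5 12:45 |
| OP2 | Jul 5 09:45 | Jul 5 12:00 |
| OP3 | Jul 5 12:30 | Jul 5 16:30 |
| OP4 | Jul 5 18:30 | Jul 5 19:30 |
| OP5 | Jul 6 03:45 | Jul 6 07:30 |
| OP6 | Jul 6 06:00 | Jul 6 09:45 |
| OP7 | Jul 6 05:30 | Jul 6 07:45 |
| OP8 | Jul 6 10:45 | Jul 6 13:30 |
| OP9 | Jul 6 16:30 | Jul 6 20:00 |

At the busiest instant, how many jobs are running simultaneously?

3

Sort all start/end points and keep a running count:
Jul 5 09:45 start OP2 → 1
Jul 5 11:15 start OP1 → 2
Jul 5 12:00 end OP2 → 1
Jul 5 12:30 start OP3 → 2
Jul 5 12:45 end OP1 → 1
Jul 5 16:30 end OP3 → 0
Jul 5 18:30 start OP4 → 1
Jul 5 19:30 end OP4 → 0
Jul 6 03:45 start OP5 → 1
Jul 6 05:30 start OP7 → 2
Jul 6 06:00 start OP6 → 3
Jul 6 07:30 end OP5 → 2
Jul 6 07:45 end OP7 → 1
Jul 6 09:45 end OP6 → 0
Jul 6 10:45 start OP8 → 1
Jul 6 13:30 end OP8 → 0
Jul 6 16:30 start OP9 → 1
Jul 6 20:00 end OP9 → 0
Peak is 3, at Jul 6 06:00 (OP5, OP6, OP7).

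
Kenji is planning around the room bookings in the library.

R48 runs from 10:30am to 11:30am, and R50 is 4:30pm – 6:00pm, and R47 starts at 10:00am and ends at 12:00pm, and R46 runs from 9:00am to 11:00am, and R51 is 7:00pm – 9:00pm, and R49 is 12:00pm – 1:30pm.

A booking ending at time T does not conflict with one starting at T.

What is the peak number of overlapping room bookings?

3

Walk through starts and ends in time order (an end at T is processed before a start at T):
9:00am start R46 → 1
10:00am start R47 → 2
10:30am start R48 → 3
11:00am end R46 → 2
11:30am end R48 → 1
12:00pm end R47 → 0
12:00pm start R49 → 1
1:30pm end R49 → 0
4:30pm start R50 → 1
6:00pm end R50 → 0
7:00pm start R51 → 1
9:00pm end R51 → 0
Peak is 3, at 10:30am (R46, R47, R48).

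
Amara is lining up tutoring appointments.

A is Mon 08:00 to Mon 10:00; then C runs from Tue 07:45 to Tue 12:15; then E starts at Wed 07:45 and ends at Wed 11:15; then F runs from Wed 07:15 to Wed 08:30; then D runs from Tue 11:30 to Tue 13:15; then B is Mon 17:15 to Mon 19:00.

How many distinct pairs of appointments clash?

2

Two intervals overlap when each starts before the other ends.
Sorted by start: A, B, C, D, F, E.
B starts after A ends, so nothing later overlaps A either.
C starts after B ends, so nothing later overlaps B either.
D starts before C ends → C and D overlap.
F starts after C ends, so nothing later overlaps C either.
F starts after D ends, so nothing later overlaps D either.
E starts before F ends → F and E overlap.
Overlapping pairs: C & D, E & F — 2 in total.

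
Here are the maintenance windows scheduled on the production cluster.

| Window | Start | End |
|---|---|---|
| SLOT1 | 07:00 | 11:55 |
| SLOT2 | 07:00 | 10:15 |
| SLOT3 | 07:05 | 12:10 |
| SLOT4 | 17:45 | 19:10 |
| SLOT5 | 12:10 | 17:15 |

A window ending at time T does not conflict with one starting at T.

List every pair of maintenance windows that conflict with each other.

Two intervals overlap when each starts before the other ends.
Sorted by start: SLOT1, SLOT2, SLOT3, SLOT5, SLOT4.
SLOT2 starts before SLOT1 ends → SLOT1 and SLOT2 overlap.
SLOT3 starts before SLOT1 ends → SLOT1 and SLOT3 overlap.
SLOT5 starts after SLOT1 ends — done with SLOT1.
SLOT3 starts before SLOT2 ends → SLOT2 and SLOT3 overlap.
SLOT5 starts after SLOT2 ends — done with SLOT2.
SLOT5 starts exactly when SLOT3 ends (back-to-back, no overlap) — done with SLOT3.
SLOT4 starts after SLOT5 ends.

SLOT1 & SLOT2, SLOT1 & SLOT3, SLOT2 & SLOT3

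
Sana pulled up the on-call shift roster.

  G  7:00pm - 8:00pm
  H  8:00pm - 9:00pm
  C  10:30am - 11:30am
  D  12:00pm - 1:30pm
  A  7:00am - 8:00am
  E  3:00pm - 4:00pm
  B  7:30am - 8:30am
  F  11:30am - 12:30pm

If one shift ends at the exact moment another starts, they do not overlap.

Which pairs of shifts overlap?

Sorted by start: A, B, C, F, D, E, G, H.
B starts before A ends → A and B overlap.
C starts after A ends, so nothing later overlaps A either.
C starts after B ends, so nothing later overlaps B either.
F starts exactly when C ends (back-to-back, no overlap), so nothing later overlaps C either.
D starts before F ends → F and D overlap.
E starts after F ends, so nothing later overlaps F either.
E starts after D ends, so nothing later overlaps D either.
G starts after E ends, so nothing later overlaps E either.
H starts exactly when G ends (back-to-back, no overlap).

A & B, D & F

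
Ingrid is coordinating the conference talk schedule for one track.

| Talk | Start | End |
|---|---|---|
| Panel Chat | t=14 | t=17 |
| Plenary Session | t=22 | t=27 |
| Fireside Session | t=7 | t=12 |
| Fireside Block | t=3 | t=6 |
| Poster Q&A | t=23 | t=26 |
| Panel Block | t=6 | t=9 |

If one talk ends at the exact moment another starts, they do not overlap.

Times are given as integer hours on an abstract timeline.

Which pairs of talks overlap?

Sorted by start: Fireside Block, Panel Block, Fireside Session, Panel Chat, Plenary Session, Poster Q&A.
Panel Block starts exactly when Fireside Block ends (back-to-back, no overlap), so Fireside Block has no further overlaps.
Fireside Session starts before Panel Block ends → Panel Block and Fireside Session overlap.
Panel Chat starts after Panel Block ends, so Panel Block has no further overlaps.
Panel Chat starts after Fireside Session ends, so Fireside Session has no further overlaps.
Plenary Session starts after Panel Chat ends, so Panel Chat has no further overlaps.
Poster Q&A starts before Plenary Session ends → Plenary Session and Poster Q&A overlap.

Fireside Session & Panel Block, Plenary Session & Poster Q&A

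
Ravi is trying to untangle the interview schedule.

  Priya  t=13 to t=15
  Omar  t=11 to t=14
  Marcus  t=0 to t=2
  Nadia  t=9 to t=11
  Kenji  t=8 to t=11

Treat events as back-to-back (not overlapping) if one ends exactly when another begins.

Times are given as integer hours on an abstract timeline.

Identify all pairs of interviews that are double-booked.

Sorted by start: Marcus, Kenji, Nadia, Omar, Priya.
Kenji starts after Marcus ends; Marcus is clear from here.
Nadia starts before Kenji ends → Kenji and Nadia overlap.
Omar starts exactly when Kenji ends (back-to-back, no overlap); Kenji is clear from here.
Omar starts exactly when Nadia ends (back-to-back, no overlap); Nadia is clear from here.
Priya starts before Omar ends → Omar and Priya overlap.

Kenji & Nadia, Omar & Priya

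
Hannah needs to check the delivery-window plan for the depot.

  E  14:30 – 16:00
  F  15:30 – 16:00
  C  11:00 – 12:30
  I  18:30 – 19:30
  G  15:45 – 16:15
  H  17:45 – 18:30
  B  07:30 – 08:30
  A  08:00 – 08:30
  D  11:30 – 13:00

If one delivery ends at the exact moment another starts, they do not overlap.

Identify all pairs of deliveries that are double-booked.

Sorted by start: B, A, C, D, E, F, G, H, I.
A starts before B ends → B and A overlap.
C starts after B ends, so nothing later overlaps B either.
C starts after A ends, so nothing later overlaps A either.
D starts before C ends → C and D overlap.
E starts after C ends, so nothing later overlaps C either.
E starts after D ends, so nothing later overlaps D either.
F starts before E ends → E and F overlap.
G starts before E ends → E and G overlap.
H starts after E ends, so nothing later overlaps E either.
G starts before F ends → F and G overlap.
H starts after F ends, so nothing later overlaps F either.
H starts after G ends, so nothing later overlaps G either.
I starts exactly when H ends (back-to-back, no overlap).

A & B, C & D, E & F, E & G, F & G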